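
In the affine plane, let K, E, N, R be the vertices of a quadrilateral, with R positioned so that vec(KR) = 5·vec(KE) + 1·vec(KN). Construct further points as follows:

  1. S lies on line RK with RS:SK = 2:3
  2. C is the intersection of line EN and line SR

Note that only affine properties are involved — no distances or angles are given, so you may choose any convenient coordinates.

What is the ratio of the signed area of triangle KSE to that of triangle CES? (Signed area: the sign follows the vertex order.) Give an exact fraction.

[KSE]:[CES] = -18/13

Work in coordinates with K = (0, 0), E = (1, 0), N = (0, 1), R = (5, 1).
1. S lies on line RK with RS:SK = 2:3 ⇒ S = (3, 3/5)
2. C is the intersection of line EN and line SR ⇒ C = (5/6, 1/6)
2·[KSE] = -3/5, 2·[CES] = 13/30
[KSE]:[CES] = -3/5:13/30 = -18/13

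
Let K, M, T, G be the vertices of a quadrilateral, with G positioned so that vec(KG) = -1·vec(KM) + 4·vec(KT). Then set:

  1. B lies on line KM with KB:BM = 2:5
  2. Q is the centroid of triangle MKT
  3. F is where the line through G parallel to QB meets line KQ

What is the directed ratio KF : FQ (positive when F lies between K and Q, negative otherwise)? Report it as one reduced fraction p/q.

Choose coordinates K = (0, 0), M = (1, 0), T = (0, 1), G = (-1, 4).
1. B lies on line KM with KB:BM = 2:5 ⇒ B = (2/7, 0)
2. Q is the centroid of triangle MKT ⇒ Q = (1/3, 1/3)
3. F is where the line through G parallel to QB meets line KQ ⇒ F = (-11/6, -11/6)
F = K + t·(Q−K) with t = -11/2, so KF:FQ = t:(1−t) = -11/2:13/2

KF:FQ = -11/13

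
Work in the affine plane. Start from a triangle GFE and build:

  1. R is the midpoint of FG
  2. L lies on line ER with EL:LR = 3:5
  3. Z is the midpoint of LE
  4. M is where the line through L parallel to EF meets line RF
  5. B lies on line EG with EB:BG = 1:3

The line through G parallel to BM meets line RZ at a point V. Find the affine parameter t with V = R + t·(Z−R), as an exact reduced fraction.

t = -96/91

Assign G = (0, 0), F = (1, 0), E = (0, 1) — the answer is frame-independent, so this choice is without loss of generality.
1. R is the midpoint of FG ⇒ R = (1/2, 0)
2. L lies on line ER with EL:LR = 3:5 ⇒ L = (3/16, 5/8)
3. Z is the midpoint of LE ⇒ Z = (3/32, 13/16)
4. M is where the line through L parallel to EF meets line RF ⇒ M = (13/16, 0)
5. B lies on line EG with EB:BG = 1:3 ⇒ B = (0, 3/4)
through G parallel to BM: direction (13/16, -3/4); meets RZ at V = (13/14, -6/7)
V = R + t·(Z−R) with t = -96/91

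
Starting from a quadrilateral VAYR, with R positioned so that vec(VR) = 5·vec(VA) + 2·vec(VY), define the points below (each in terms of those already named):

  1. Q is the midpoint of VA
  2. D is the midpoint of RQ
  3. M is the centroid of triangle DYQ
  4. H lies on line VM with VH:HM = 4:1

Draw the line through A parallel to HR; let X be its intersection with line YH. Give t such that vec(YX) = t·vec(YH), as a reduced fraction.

Work in coordinates with V = (0, 0), A = (1, 0), Y = (0, 1), R = (5, 2).
1. Q is the midpoint of VA ⇒ Q = (1/2, 0)
2. D is the midpoint of RQ ⇒ D = (11/4, 1)
3. M is the centroid of triangle DYQ ⇒ M = (13/12, 2/3)
4. H lies on line VM with VH:HM = 4:1 ⇒ H = (13/15, 8/15)
through A parallel to HR: direction (62/15, 22/15); meets YH at X = (91/60, 11/60)
X = Y + t·(H−Y) with t = 7/4

t = 7/4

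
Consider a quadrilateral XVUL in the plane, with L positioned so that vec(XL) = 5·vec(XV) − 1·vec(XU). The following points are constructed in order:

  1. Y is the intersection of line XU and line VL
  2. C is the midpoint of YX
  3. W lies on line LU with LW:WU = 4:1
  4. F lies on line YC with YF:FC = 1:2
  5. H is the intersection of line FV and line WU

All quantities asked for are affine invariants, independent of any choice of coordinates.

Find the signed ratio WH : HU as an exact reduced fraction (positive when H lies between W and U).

Assign X = (0, 0), V = (1, 0), U = (0, 1), L = (5, -1) — the answer is frame-independent, so this choice is without loss of generality.
1. Y is the intersection of line XU and line VL ⇒ Y = (0, 1/4)
2. C is the midpoint of YX ⇒ C = (0, 1/8)
3. W lies on line LU with LW:WU = 4:1 ⇒ W = (1, 3/5)
4. F lies on line YC with YF:FC = 1:2 ⇒ F = (0, 5/24)
5. H is the intersection of line FV and line WU ⇒ H = (95/23, -15/23)
H = W + t·(U−W) with t = -72/23, so WH:HU = t:(1−t) = -72/23:95/23

WH:HU = -72/95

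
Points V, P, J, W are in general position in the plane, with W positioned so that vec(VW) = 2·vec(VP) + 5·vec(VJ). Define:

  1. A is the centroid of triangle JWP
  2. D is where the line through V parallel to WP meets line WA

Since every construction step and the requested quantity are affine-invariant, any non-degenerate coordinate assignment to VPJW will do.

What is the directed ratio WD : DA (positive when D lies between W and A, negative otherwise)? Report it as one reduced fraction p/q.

WD:DA = -5/3

Work in coordinates with V = (0, 0), P = (1, 0), J = (0, 1), W = (2, 5).
1. A is the centroid of triangle JWP ⇒ A = (1, 2)
2. D is where the line through V parallel to WP meets line WA ⇒ D = (-1/2, -5/2)
D = W + t·(A−W) with t = 5/2, so WD:DA = t:(1−t) = 5/2:-3/2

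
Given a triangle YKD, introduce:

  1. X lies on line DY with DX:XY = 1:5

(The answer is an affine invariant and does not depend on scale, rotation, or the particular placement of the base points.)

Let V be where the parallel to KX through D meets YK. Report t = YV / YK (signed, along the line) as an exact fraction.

t = 6/5

Assign Y = (0, 0), K = (1, 0), D = (0, 1) — the answer is frame-independent, so this choice is without loss of generality.
1. X lies on line DY with DX:XY = 1:5 ⇒ X = (0, 5/6)
through D parallel to KX: direction (-1, 5/6); meets YK at V = (6/5, 0)
V = Y + t·(K−Y) with t = 6/5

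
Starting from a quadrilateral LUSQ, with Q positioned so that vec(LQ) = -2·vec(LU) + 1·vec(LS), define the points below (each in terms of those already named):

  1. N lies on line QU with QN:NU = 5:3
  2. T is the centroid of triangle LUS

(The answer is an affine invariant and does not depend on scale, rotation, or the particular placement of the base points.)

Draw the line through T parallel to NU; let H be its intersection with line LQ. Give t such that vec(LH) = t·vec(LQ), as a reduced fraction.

Set L = (0, 0), U = (1, 0), S = (0, 1), Q = (-2, 1); any affine frame gives the same invariant.
1. N lies on line QU with QN:NU = 5:3 ⇒ N = (-1/8, 3/8)
2. T is the centroid of triangle LUS ⇒ T = (1/3, 1/3)
through T parallel to NU: direction (9/8, -3/8); meets LQ at H = (-8/3, 4/3)
H = L + t·(Q−L) with t = 4/3

t = 4/3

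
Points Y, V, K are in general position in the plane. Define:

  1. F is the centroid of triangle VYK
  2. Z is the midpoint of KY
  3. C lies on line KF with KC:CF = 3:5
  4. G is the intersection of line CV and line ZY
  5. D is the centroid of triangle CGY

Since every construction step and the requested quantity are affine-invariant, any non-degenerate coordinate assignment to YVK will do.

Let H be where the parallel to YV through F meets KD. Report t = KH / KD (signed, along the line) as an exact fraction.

t = 56/39

Set Y = (0, 0), V = (1, 0), K = (0, 1); any affine frame gives the same invariant.
1. F is the centroid of triangle VYK ⇒ F = (1/3, 1/3)
2. Z is the midpoint of KY ⇒ Z = (0, 1/2)
3. C lies on line KF with KC:CF = 3:5 ⇒ C = (1/8, 3/4)
4. G is the intersection of line CV and line ZY ⇒ G = (0, 6/7)
5. D is the centroid of triangle CGY ⇒ D = (1/24, 15/28)
through F parallel to YV: direction (1, 0); meets KD at H = (7/117, 1/3)
H = K + t·(D−K) with t = 56/39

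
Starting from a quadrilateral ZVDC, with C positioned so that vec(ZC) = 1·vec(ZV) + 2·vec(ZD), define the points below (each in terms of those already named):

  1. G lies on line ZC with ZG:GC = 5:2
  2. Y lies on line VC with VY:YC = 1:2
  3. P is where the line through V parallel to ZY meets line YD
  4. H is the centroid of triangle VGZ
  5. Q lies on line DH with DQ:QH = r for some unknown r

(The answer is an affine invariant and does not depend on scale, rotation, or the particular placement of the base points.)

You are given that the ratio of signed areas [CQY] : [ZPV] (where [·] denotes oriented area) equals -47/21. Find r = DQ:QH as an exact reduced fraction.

Choose coordinates Z = (0, 0), V = (1, 0), D = (0, 1), C = (1, 2).
1. G lies on line ZC with ZG:GC = 5:2 ⇒ G = (5/7, 10/7)
2. Y lies on line VC with VY:YC = 1:2 ⇒ Y = (1, 2/3)
3. P is where the line through V parallel to ZY meets line YD ⇒ P = (5/3, 4/9)
4. H is the centroid of triangle VGZ ⇒ H = (4/7, 10/21)
5. With DQ:QH = r, write λ = r/(r+1) so Q = D + λ·(H−D); Q is affine-linear in λ
Every point depending on Q is an affine combination of Q and λ-independent points, so each such coordinate is linear in λ; the λ² term in each signed area is a multiple of (H−D)×(H−D) = 0, so 2·[CQY] and 2·[ZPV] are each linear in λ. Evaluating at λ=0 and λ=1:
  2·[CQY] = -16/21·λ + 4/3,   2·[ZPV] = -4/9
So [CQY]:[ZPV] = (-16/21·λ + 4/3) / (-4/9). Setting this equal to -47/21:
  -16/21·λ + 4/3 = -47/21·(-4/9)  ⇒  λ = 4/9
Then r = λ/(1−λ) = (4/9)/(5/9) = 4/5. Check: with r = 4/5, Q = (16/63, 145/189) and [CQY]:[ZPV] = -47/21 as required.

r = 4/5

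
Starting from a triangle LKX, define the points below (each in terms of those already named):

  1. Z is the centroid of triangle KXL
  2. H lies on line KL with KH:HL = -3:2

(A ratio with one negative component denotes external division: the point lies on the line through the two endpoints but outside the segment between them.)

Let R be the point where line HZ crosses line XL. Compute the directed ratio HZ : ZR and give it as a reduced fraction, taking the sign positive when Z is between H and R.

HZ:ZR = -7

Work in coordinates with L = (0, 0), K = (1, 0), X = (0, 1).
1. Z is the centroid of triangle KXL ⇒ Z = (1/3, 1/3)
2. H lies on line KL with KH:HL = -3:2 ⇒ H = (-2, 0)
line HZ meets XL at R = (0, 2/7)
Z = H + t·(R−H) with t = 7/6, so HZ:ZR = 7/6:-1/6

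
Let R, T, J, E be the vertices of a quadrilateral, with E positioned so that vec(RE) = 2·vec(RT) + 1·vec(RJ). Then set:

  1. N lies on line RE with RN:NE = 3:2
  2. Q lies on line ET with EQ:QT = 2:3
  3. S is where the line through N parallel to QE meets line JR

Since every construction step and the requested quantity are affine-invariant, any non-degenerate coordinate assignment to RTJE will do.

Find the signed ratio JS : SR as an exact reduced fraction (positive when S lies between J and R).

Assign R = (0, 0), T = (1, 0), J = (0, 1), E = (2, 1) — the answer is frame-independent, so this choice is without loss of generality.
1. N lies on line RE with RN:NE = 3:2 ⇒ N = (6/5, 3/5)
2. Q lies on line ET with EQ:QT = 2:3 ⇒ Q = (8/5, 3/5)
3. S is where the line through N parallel to QE meets line JR ⇒ S = (0, -3/5)
S = J + t·(R−J) with t = 8/5, so JS:SR = t:(1−t) = 8/5:-3/5

JS:SR = -8/3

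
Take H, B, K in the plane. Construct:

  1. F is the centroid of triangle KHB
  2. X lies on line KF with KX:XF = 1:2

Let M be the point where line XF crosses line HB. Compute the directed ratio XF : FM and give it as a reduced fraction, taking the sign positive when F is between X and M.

XF:FM = 4/3

Set H = (0, 0), B = (1, 0), K = (0, 1); any affine frame gives the same invariant.
1. F is the centroid of triangle KHB ⇒ F = (1/3, 1/3)
2. X lies on line KF with KX:XF = 1:2 ⇒ X = (1/9, 7/9)
line XF meets HB at M = (1/2, 0)
F = X + t·(M−X) with t = 4/7, so XF:FM = 4/7:3/7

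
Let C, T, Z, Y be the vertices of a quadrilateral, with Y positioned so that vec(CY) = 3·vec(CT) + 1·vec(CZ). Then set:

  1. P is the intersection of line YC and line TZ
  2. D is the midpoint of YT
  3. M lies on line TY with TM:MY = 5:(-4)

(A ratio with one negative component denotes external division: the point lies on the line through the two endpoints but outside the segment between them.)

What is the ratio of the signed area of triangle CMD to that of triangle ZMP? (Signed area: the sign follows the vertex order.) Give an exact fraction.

Choose coordinates C = (0, 0), T = (1, 0), Z = (0, 1), Y = (3, 1).
1. P is the intersection of line YC and line TZ ⇒ P = (3/4, 1/4)
2. D is the midpoint of YT ⇒ D = (2, 1/2)
3. M lies on line TY with TM:MY = 5:(-4) ⇒ M = (11, 5)
2·[CMD] = -9/2, 2·[ZMP] = -45/4
[CMD]:[ZMP] = -9/2:-45/4 = 2/5

[CMD]:[ZMP] = 2/5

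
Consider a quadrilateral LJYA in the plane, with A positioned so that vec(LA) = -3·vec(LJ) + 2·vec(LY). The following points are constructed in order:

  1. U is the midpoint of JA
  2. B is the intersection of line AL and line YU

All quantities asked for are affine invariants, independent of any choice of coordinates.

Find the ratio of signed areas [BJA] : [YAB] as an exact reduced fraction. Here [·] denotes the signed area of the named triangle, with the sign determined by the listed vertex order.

[BJA]:[YAB] = 2/3

Work in coordinates with L = (0, 0), J = (1, 0), Y = (0, 1), A = (-3, 2).
1. U is the midpoint of JA ⇒ U = (-1, 1)
2. B is the intersection of line AL and line YU ⇒ B = (-3/2, 1)
2·[BJA] = 1, 2·[YAB] = 3/2
[BJA]:[YAB] = 1:3/2 = 2/3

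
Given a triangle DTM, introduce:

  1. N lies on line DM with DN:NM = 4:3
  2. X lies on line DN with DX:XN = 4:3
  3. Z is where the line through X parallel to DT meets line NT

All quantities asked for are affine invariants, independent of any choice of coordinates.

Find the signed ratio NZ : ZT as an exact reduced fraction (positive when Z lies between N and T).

Set D = (0, 0), T = (1, 0), M = (0, 1); any affine frame gives the same invariant.
1. N lies on line DM with DN:NM = 4:3 ⇒ N = (0, 4/7)
2. X lies on line DN with DX:XN = 4:3 ⇒ X = (0, 16/49)
3. Z is where the line through X parallel to DT meets line NT ⇒ Z = (3/7, 16/49)
Z = N + t·(T−N) with t = 3/7, so NZ:ZT = t:(1−t) = 3/7:4/7

NZ:ZT = 3/4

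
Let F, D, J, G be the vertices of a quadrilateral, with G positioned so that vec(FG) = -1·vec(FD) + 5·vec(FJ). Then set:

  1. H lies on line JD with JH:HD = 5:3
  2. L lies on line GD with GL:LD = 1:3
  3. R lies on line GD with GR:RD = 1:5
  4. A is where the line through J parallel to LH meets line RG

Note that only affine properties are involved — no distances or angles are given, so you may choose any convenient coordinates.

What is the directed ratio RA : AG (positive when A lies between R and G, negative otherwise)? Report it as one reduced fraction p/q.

Assign F = (0, 0), D = (1, 0), J = (0, 1), G = (-1, 5) — the answer is frame-independent, so this choice is without loss of generality.
1. H lies on line JD with JH:HD = 5:3 ⇒ H = (5/8, 3/8)
2. L lies on line GD with GL:LD = 1:3 ⇒ L = (-1/2, 15/4)
3. R lies on line GD with GR:RD = 1:5 ⇒ R = (-2/3, 25/6)
4. A is where the line through J parallel to LH meets line RG ⇒ A = (-3, 10)
A = R + t·(G−R) with t = 7, so RA:AG = t:(1−t) = 7:-6

RA:AG = -7/6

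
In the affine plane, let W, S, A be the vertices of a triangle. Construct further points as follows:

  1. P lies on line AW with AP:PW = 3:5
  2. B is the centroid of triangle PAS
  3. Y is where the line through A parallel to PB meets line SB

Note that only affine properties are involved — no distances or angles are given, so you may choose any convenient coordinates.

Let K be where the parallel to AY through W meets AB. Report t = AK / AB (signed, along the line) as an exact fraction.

t = 8/3

Work in coordinates with W = (0, 0), S = (1, 0), A = (0, 1).
1. P lies on line AW with AP:PW = 3:5 ⇒ P = (0, 5/8)
2. B is the centroid of triangle PAS ⇒ B = (1/3, 13/24)
3. Y is where the line through A parallel to PB meets line SB ⇒ Y = (-1/3, 13/12)
through W parallel to AY: direction (-1/3, 1/12); meets AB at K = (8/9, -2/9)
K = A + t·(B−A) with t = 8/3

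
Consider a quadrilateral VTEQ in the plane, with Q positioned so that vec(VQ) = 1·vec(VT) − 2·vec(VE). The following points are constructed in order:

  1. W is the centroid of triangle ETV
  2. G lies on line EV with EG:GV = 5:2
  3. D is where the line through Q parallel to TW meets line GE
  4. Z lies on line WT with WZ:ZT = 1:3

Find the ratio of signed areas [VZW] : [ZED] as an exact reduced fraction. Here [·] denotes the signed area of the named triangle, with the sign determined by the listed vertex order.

Work in coordinates with V = (0, 0), T = (1, 0), E = (0, 1), Q = (1, -2).
1. W is the centroid of triangle ETV ⇒ W = (1/3, 1/3)
2. G lies on line EV with EG:GV = 5:2 ⇒ G = (0, 2/7)
3. D is where the line through Q parallel to TW meets line GE ⇒ D = (0, -3/2)
4. Z lies on line WT with WZ:ZT = 1:3 ⇒ Z = (1/2, 1/4)
2·[VZW] = 1/12, 2·[ZED] = 5/4
[VZW]:[ZED] = 1/12:5/4 = 1/15

[VZW]:[ZED] = 1/15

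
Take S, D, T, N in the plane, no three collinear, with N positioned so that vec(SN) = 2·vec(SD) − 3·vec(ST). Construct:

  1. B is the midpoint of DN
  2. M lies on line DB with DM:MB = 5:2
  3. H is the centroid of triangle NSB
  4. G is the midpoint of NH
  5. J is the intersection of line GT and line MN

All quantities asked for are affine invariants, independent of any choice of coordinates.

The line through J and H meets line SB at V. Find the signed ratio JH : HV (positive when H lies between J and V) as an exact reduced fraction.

JH:HV = 8/3

Assign S = (0, 0), D = (1, 0), T = (0, 1), N = (2, -3) — the answer is frame-independent, so this choice is without loss of generality.
1. B is the midpoint of DN ⇒ B = (3/2, -3/2)
2. M lies on line DB with DM:MB = 5:2 ⇒ M = (19/14, -15/14)
3. H is the centroid of triangle NSB ⇒ H = (7/6, -3/2)
4. G is the midpoint of NH ⇒ G = (19/12, -9/4)
5. J is the intersection of line GT and line MN ⇒ J = (19/9, -10/3)
line JH meets SB at V = (13/16, -13/16)
H = J + t·(V−J) with t = 8/11, so JH:HV = 8/11:3/11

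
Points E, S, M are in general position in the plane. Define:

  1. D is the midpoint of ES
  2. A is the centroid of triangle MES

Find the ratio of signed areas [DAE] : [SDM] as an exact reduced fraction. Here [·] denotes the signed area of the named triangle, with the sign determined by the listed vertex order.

[DAE]:[SDM] = -1/3

Choose coordinates E = (0, 0), S = (1, 0), M = (0, 1).
1. D is the midpoint of ES ⇒ D = (1/2, 0)
2. A is the centroid of triangle MES ⇒ A = (1/3, 1/3)
2·[DAE] = 1/6, 2·[SDM] = -1/2
[DAE]:[SDM] = 1/6:-1/2 = -1/3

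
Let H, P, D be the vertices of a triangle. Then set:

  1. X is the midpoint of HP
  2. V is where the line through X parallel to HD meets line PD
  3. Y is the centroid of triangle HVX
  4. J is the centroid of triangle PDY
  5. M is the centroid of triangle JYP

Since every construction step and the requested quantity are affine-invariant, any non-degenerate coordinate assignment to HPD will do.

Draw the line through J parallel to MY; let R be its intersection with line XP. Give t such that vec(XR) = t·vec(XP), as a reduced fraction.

Assign H = (0, 0), P = (1, 0), D = (0, 1) — the answer is frame-independent, so this choice is without loss of generality.
1. X is the midpoint of HP ⇒ X = (1/2, 0)
2. V is where the line through X parallel to HD meets line PD ⇒ V = (1/2, 1/2)
3. Y is the centroid of triangle HVX ⇒ Y = (1/3, 1/6)
4. J is the centroid of triangle PDY ⇒ J = (4/9, 7/18)
5. M is the centroid of triangle JYP ⇒ M = (16/27, 5/27)
through J parallel to MY: direction (-7/27, -1/54); meets XP at R = (-5, 0)
R = X + t·(P−X) with t = -11

t = -11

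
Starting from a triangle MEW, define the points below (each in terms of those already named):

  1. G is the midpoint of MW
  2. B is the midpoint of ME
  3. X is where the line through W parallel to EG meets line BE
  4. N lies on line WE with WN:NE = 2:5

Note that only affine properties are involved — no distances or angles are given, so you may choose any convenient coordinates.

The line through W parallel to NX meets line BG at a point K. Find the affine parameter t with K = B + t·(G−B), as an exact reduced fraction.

t = 19/7

Set M = (0, 0), E = (1, 0), W = (0, 1); any affine frame gives the same invariant.
1. G is the midpoint of MW ⇒ G = (0, 1/2)
2. B is the midpoint of ME ⇒ B = (1/2, 0)
3. X is where the line through W parallel to EG meets line BE ⇒ X = (2, 0)
4. N lies on line WE with WN:NE = 2:5 ⇒ N = (2/7, 5/7)
through W parallel to NX: direction (12/7, -5/7); meets BG at K = (-6/7, 19/14)
K = B + t·(G−B) with t = 19/7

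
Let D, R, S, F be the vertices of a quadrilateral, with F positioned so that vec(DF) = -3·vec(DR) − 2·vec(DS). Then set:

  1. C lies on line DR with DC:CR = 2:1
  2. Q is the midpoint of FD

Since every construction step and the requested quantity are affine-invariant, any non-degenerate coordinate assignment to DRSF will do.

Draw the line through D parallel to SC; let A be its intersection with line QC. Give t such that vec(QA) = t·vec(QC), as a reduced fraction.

Set D = (0, 0), R = (1, 0), S = (0, 1), F = (-3, -2); any affine frame gives the same invariant.
1. C lies on line DR with DC:CR = 2:1 ⇒ C = (2/3, 0)
2. Q is the midpoint of FD ⇒ Q = (-3/2, -1)
through D parallel to SC: direction (2/3, -1); meets QC at A = (8/51, -4/17)
A = Q + t·(C−Q) with t = 13/17

t = 13/17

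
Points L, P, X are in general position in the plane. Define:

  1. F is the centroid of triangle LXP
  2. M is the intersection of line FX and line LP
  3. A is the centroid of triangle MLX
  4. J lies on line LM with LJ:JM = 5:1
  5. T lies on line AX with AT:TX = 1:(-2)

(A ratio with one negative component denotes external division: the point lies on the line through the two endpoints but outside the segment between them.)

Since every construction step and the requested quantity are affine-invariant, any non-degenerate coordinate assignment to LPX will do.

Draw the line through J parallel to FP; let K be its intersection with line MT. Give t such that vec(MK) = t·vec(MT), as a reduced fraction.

t = 1/10

Assign L = (0, 0), P = (1, 0), X = (0, 1) — the answer is frame-independent, so this choice is without loss of generality.
1. F is the centroid of triangle LXP ⇒ F = (1/3, 1/3)
2. M is the intersection of line FX and line LP ⇒ M = (1/2, 0)
3. A is the centroid of triangle MLX ⇒ A = (1/6, 1/3)
4. J lies on line LM with LJ:JM = 5:1 ⇒ J = (5/12, 0)
5. T lies on line AX with AT:TX = 1:(-2) ⇒ T = (1/3, -1/3)
through J parallel to FP: direction (2/3, -1/3); meets MT at K = (29/60, -1/30)
K = M + t·(T−M) with t = 1/10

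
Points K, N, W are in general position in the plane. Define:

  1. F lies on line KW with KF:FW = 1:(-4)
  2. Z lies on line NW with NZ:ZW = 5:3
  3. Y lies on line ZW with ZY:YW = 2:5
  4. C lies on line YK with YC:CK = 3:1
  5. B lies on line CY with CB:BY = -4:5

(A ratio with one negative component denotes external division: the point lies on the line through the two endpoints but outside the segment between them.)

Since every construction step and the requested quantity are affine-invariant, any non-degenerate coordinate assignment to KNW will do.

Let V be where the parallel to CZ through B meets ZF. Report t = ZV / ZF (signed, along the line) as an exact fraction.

t = 72/29

Work in coordinates with K = (0, 0), N = (1, 0), W = (0, 1).
1. F lies on line KW with KF:FW = 1:(-4) ⇒ F = (0, -1/3)
2. Z lies on line NW with NZ:ZW = 5:3 ⇒ Z = (3/8, 5/8)
3. Y lies on line ZW with ZY:YW = 2:5 ⇒ Y = (15/56, 41/56)
4. C lies on line YK with YC:CK = 3:1 ⇒ C = (15/224, 41/224)
5. B lies on line CY with CB:BY = -4:5 ⇒ B = (-165/224, -451/224)
through B parallel to CZ: direction (69/224, 99/224); meets ZF at V = (-129/232, -407/232)
V = Z + t·(F−Z) with t = 72/29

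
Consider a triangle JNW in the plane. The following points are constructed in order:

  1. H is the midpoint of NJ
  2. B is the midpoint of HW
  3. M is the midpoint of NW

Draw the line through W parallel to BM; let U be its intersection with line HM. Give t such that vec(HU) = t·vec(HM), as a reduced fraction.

t = 2

Choose coordinates J = (0, 0), N = (1, 0), W = (0, 1).
1. H is the midpoint of NJ ⇒ H = (1/2, 0)
2. B is the midpoint of HW ⇒ B = (1/4, 1/2)
3. M is the midpoint of NW ⇒ M = (1/2, 1/2)
through W parallel to BM: direction (1/4, 0); meets HM at U = (1/2, 1)
U = H + t·(M−H) with t = 2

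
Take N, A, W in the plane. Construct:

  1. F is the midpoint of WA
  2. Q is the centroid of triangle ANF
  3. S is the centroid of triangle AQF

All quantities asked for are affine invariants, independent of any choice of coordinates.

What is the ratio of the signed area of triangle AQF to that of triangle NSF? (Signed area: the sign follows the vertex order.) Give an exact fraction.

Choose coordinates N = (0, 0), A = (1, 0), W = (0, 1).
1. F is the midpoint of WA ⇒ F = (1/2, 1/2)
2. Q is the centroid of triangle ANF ⇒ Q = (1/2, 1/6)
3. S is the centroid of triangle AQF ⇒ S = (2/3, 2/9)
2·[AQF] = -1/6, 2·[NSF] = 2/9
[AQF]:[NSF] = -1/6:2/9 = -3/4

[AQF]:[NSF] = -3/4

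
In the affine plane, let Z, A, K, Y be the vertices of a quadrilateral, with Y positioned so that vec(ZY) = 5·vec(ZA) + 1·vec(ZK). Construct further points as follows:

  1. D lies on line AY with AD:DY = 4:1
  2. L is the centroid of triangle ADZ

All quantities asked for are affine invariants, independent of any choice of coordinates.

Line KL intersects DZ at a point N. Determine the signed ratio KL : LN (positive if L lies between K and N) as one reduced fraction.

Assign Z = (0, 0), A = (1, 0), K = (0, 1), Y = (5, 1) — the answer is frame-independent, so this choice is without loss of generality.
1. D lies on line AY with AD:DY = 4:1 ⇒ D = (21/5, 4/5)
2. L is the centroid of triangle ADZ ⇒ L = (26/15, 4/15)
line KL meets DZ at N = (546/335, 104/335)
L = K + t·(N−K) with t = 67/63, so KL:LN = 67/63:-4/63

KL:LN = -67/4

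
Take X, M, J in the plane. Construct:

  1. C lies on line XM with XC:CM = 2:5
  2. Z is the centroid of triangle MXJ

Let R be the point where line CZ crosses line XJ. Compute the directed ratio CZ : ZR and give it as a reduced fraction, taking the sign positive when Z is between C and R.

Set X = (0, 0), M = (1, 0), J = (0, 1); any affine frame gives the same invariant.
1. C lies on line XM with XC:CM = 2:5 ⇒ C = (2/7, 0)
2. Z is the centroid of triangle MXJ ⇒ Z = (1/3, 1/3)
line CZ meets XJ at R = (0, -2)
Z = C + t·(R−C) with t = -1/6, so CZ:ZR = -1/6:7/6

CZ:ZR = -1/7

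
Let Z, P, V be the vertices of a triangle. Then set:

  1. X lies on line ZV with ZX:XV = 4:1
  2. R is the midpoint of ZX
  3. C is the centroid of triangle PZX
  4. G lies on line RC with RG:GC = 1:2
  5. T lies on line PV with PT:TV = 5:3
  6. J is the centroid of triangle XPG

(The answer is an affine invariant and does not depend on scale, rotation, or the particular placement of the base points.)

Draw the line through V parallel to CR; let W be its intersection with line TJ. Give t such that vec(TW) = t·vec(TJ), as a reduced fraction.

Choose coordinates Z = (0, 0), P = (1, 0), V = (0, 1).
1. X lies on line ZV with ZX:XV = 4:1 ⇒ X = (0, 4/5)
2. R is the midpoint of ZX ⇒ R = (0, 2/5)
3. C is the centroid of triangle PZX ⇒ C = (1/3, 4/15)
4. G lies on line RC with RG:GC = 1:2 ⇒ G = (1/9, 16/45)
5. T lies on line PV with PT:TV = 5:3 ⇒ T = (3/8, 5/8)
6. J is the centroid of triangle XPG ⇒ J = (10/27, 52/135)
through V parallel to CR: direction (-1/3, 2/15); meets TJ at W = (11/29, 123/145)
W = T + t·(J−T) with t = -27/29

t = -27/29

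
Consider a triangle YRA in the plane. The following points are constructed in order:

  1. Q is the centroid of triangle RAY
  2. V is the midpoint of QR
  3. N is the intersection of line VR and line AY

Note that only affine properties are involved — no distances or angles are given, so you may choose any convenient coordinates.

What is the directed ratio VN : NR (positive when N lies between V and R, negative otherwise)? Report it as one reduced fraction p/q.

Set Y = (0, 0), R = (1, 0), A = (0, 1); any affine frame gives the same invariant.
1. Q is the centroid of triangle RAY ⇒ Q = (1/3, 1/3)
2. V is the midpoint of QR ⇒ V = (2/3, 1/6)
3. N is the intersection of line VR and line AY ⇒ N = (0, 1/2)
N = V + t·(R−V) with t = -2, so VN:NR = t:(1−t) = -2:3

VN:NR = -2/3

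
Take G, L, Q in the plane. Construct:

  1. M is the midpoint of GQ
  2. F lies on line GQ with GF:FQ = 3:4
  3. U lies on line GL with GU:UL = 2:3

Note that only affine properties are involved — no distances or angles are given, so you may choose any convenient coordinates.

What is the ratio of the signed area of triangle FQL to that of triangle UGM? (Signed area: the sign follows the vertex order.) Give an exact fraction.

[FQL]:[UGM] = 20/7

Choose coordinates G = (0, 0), L = (1, 0), Q = (0, 1).
1. M is the midpoint of GQ ⇒ M = (0, 1/2)
2. F lies on line GQ with GF:FQ = 3:4 ⇒ F = (0, 3/7)
3. U lies on line GL with GU:UL = 2:3 ⇒ U = (2/5, 0)
2·[FQL] = -4/7, 2·[UGM] = -1/5
[FQL]:[UGM] = -4/7:-1/5 = 20/7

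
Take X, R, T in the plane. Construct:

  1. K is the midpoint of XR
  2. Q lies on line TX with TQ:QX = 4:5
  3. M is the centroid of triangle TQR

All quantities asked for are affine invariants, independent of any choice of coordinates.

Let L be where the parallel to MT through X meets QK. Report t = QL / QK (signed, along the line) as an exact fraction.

t = -10/3

Assign X = (0, 0), R = (1, 0), T = (0, 1) — the answer is frame-independent, so this choice is without loss of generality.
1. K is the midpoint of XR ⇒ K = (1/2, 0)
2. Q lies on line TX with TQ:QX = 4:5 ⇒ Q = (0, 5/9)
3. M is the centroid of triangle TQR ⇒ M = (1/3, 14/27)
through X parallel to MT: direction (-1/3, 13/27); meets QK at L = (-5/3, 65/27)
L = Q + t·(K−Q) with t = -10/3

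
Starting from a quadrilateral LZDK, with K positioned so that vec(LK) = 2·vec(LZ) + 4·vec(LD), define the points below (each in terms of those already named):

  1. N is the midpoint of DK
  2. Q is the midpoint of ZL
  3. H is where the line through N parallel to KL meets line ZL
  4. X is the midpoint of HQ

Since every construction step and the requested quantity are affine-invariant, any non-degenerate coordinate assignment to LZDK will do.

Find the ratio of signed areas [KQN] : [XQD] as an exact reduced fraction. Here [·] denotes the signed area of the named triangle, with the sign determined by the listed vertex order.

[KQN]:[XQD] = -14/3

Work in coordinates with L = (0, 0), Z = (1, 0), D = (0, 1), K = (2, 4).
1. N is the midpoint of DK ⇒ N = (1, 5/2)
2. Q is the midpoint of ZL ⇒ Q = (1/2, 0)
3. H is where the line through N parallel to KL meets line ZL ⇒ H = (-1/4, 0)
4. X is the midpoint of HQ ⇒ X = (1/8, 0)
2·[KQN] = -7/4, 2·[XQD] = 3/8
[KQN]:[XQD] = -7/4:3/8 = -14/3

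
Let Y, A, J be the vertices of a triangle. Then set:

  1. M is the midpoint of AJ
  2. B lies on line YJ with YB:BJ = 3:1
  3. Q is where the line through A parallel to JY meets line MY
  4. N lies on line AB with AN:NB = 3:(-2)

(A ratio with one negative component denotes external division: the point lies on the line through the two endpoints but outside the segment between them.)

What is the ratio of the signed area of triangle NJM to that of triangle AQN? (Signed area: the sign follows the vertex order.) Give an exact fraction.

Assign Y = (0, 0), A = (1, 0), J = (0, 1) — the answer is frame-independent, so this choice is without loss of generality.
1. M is the midpoint of AJ ⇒ M = (1/2, 1/2)
2. B lies on line YJ with YB:BJ = 3:1 ⇒ B = (0, 3/4)
3. Q is where the line through A parallel to JY meets line MY ⇒ Q = (1, 1)
4. N lies on line AB with AN:NB = 3:(-2) ⇒ N = (-2, 9/4)
2·[NJM] = -3/8, 2·[AQN] = 3
[NJM]:[AQN] = -3/8:3 = -1/8

[NJM]:[AQN] = -1/8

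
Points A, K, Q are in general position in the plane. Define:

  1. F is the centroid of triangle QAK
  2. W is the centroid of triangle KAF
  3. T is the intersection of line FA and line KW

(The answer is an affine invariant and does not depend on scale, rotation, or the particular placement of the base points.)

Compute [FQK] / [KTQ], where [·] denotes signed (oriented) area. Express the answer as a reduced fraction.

[FQK]:[KTQ] = 1/2

Choose coordinates A = (0, 0), K = (1, 0), Q = (0, 1).
1. F is the centroid of triangle QAK ⇒ F = (1/3, 1/3)
2. W is the centroid of triangle KAF ⇒ W = (4/9, 1/9)
3. T is the intersection of line FA and line KW ⇒ T = (1/6, 1/6)
2·[FQK] = -1/3, 2·[KTQ] = -2/3
[FQK]:[KTQ] = -1/3:-2/3 = 1/2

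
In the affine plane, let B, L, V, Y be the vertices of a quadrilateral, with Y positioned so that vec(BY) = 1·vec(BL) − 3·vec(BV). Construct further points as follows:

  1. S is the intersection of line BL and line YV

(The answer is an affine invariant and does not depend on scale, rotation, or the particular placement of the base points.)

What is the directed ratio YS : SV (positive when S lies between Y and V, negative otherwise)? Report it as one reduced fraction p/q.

YS:SV = 3

Choose coordinates B = (0, 0), L = (1, 0), V = (0, 1), Y = (1, -3).
1. S is the intersection of line BL and line YV ⇒ S = (1/4, 0)
S = Y + t·(V−Y) with t = 3/4, so YS:SV = t:(1−t) = 3/4:1/4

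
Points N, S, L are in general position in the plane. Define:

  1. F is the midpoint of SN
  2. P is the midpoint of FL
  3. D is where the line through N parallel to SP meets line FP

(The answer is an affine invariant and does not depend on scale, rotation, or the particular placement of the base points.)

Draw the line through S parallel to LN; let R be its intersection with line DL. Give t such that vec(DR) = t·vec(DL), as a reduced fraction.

t = -1/3

Set N = (0, 0), S = (1, 0), L = (0, 1); any affine frame gives the same invariant.
1. F is the midpoint of SN ⇒ F = (1/2, 0)
2. P is the midpoint of FL ⇒ P = (1/4, 1/2)
3. D is where the line through N parallel to SP meets line FP ⇒ D = (3/4, -1/2)
through S parallel to LN: direction (0, -1); meets DL at R = (1, -1)
R = D + t·(L−D) with t = -1/3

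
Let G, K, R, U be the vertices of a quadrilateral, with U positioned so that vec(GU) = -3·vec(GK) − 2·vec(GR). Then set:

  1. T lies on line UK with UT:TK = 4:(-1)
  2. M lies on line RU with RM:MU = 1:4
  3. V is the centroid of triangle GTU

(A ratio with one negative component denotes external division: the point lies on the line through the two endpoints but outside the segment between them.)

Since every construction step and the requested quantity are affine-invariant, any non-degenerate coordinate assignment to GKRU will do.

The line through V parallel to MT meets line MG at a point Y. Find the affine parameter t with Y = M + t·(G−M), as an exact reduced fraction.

Set G = (0, 0), K = (1, 0), R = (0, 1), U = (-3, -2); any affine frame gives the same invariant.
1. T lies on line UK with UT:TK = 4:(-1) ⇒ T = (7/3, 2/3)
2. M lies on line RU with RM:MU = 1:4 ⇒ M = (-3/5, 2/5)
3. V is the centroid of triangle GTU ⇒ V = (-2/9, -4/9)
through V parallel to MT: direction (44/15, 4/15); meets MG at Y = (14/25, -28/75)
Y = M + t·(G−M) with t = 29/15

t = 29/15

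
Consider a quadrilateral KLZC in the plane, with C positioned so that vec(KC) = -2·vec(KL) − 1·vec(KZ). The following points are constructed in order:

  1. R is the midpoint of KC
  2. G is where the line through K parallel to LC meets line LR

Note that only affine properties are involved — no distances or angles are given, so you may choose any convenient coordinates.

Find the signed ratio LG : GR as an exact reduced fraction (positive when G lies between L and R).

LG:GR = -2

Assign K = (0, 0), L = (1, 0), Z = (0, 1), C = (-2, -1) — the answer is frame-independent, so this choice is without loss of generality.
1. R is the midpoint of KC ⇒ R = (-1, -1/2)
2. G is where the line through K parallel to LC meets line LR ⇒ G = (-3, -1)
G = L + t·(R−L) with t = 2, so LG:GR = t:(1−t) = 2:-1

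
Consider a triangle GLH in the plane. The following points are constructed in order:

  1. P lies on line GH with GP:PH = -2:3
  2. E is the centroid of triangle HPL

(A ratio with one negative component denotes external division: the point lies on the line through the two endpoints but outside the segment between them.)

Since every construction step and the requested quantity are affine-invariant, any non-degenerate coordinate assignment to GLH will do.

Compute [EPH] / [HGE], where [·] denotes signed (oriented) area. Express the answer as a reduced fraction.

[EPH]:[HGE] = -3

Set G = (0, 0), L = (1, 0), H = (0, 1); any affine frame gives the same invariant.
1. P lies on line GH with GP:PH = -2:3 ⇒ P = (0, -2)
2. E is the centroid of triangle HPL ⇒ E = (1/3, -1/3)
2·[EPH] = -1, 2·[HGE] = 1/3
[EPH]:[HGE] = -1:1/3 = -3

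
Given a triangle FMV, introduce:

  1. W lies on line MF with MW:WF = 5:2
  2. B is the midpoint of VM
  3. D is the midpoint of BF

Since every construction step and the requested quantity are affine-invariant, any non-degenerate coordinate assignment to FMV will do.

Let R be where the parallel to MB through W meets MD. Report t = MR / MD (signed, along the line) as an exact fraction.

Choose coordinates F = (0, 0), M = (1, 0), V = (0, 1).
1. W lies on line MF with MW:WF = 5:2 ⇒ W = (2/7, 0)
2. B is the midpoint of VM ⇒ B = (1/2, 1/2)
3. D is the midpoint of BF ⇒ D = (1/4, 1/4)
through W parallel to MB: direction (-1/2, 1/2); meets MD at R = (-1/14, 5/14)
R = M + t·(D−M) with t = 10/7

t = 10/7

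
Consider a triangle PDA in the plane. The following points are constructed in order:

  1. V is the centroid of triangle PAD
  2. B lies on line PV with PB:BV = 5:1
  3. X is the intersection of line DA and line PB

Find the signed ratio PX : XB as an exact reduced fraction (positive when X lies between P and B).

PX:XB = -9/4

Work in coordinates with P = (0, 0), D = (1, 0), A = (0, 1).
1. V is the centroid of triangle PAD ⇒ V = (1/3, 1/3)
2. B lies on line PV with PB:BV = 5:1 ⇒ B = (5/18, 5/18)
3. X is the intersection of line DA and line PB ⇒ X = (1/2, 1/2)
X = P + t·(B−P) with t = 9/5, so PX:XB = t:(1−t) = 9/5:-4/5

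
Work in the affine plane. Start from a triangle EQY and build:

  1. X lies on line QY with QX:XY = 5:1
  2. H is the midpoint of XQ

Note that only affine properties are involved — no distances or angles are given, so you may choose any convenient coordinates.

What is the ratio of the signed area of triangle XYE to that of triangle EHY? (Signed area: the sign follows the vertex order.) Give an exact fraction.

Assign E = (0, 0), Q = (1, 0), Y = (0, 1) — the answer is frame-independent, so this choice is without loss of generality.
1. X lies on line QY with QX:XY = 5:1 ⇒ X = (1/6, 5/6)
2. H is the midpoint of XQ ⇒ H = (7/12, 5/12)
2·[XYE] = 1/6, 2·[EHY] = 7/12
[XYE]:[EHY] = 1/6:7/12 = 2/7

[XYE]:[EHY] = 2/7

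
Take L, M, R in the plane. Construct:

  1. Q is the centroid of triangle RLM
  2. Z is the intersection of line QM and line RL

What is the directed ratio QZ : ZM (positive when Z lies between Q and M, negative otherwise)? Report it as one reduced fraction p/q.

QZ:ZM = -1/3

Choose coordinates L = (0, 0), M = (1, 0), R = (0, 1).
1. Q is the centroid of triangle RLM ⇒ Q = (1/3, 1/3)
2. Z is the intersection of line QM and line RL ⇒ Z = (0, 1/2)
Z = Q + t·(M−Q) with t = -1/2, so QZ:ZM = t:(1−t) = -1/2:3/2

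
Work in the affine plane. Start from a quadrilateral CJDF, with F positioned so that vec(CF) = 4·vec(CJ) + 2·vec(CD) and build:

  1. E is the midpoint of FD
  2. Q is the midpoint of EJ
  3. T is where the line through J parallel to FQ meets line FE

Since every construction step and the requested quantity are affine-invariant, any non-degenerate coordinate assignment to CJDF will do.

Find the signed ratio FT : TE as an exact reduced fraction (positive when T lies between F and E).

Choose coordinates C = (0, 0), J = (1, 0), D = (0, 1), F = (4, 2).
1. E is the midpoint of FD ⇒ E = (2, 3/2)
2. Q is the midpoint of EJ ⇒ Q = (3/2, 3/4)
3. T is where the line through J parallel to FQ meets line FE ⇒ T = (6, 5/2)
T = F + t·(E−F) with t = -1, so FT:TE = t:(1−t) = -1:2

FT:TE = -1/2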